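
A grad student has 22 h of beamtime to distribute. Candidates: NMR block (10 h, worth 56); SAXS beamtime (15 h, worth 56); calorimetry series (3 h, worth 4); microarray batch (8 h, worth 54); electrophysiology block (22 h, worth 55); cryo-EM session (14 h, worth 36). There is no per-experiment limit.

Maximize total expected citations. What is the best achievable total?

Taking 2×calorimetry series + 2×microarray batch: 22 h used, 116 in expected citations.

116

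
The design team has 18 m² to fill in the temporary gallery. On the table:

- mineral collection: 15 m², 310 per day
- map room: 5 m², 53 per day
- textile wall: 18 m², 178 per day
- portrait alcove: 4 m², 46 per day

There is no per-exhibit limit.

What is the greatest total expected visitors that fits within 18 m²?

310

Taking mineral collection: 15 m² used, 310 in expected visitors.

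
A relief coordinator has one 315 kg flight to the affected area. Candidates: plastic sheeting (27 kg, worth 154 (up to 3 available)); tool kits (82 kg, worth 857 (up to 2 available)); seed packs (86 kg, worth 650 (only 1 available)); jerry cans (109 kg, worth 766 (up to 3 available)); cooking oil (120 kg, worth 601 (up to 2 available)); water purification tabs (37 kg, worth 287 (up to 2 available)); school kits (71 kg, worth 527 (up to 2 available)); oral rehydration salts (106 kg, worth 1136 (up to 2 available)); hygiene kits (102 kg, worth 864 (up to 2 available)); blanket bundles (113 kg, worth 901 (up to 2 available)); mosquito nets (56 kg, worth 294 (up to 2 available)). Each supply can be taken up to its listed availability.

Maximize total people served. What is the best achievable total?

3137

A density-first pass picks tool kits + 2×oral rehydration salts — 3129 at 294 kg.
Replace oral rehydration salts with tool kits + water purification tabs: the trade gains 8 net, giving 3137 at 307 kg.
That's the maximum — no swap from here does better than 3137.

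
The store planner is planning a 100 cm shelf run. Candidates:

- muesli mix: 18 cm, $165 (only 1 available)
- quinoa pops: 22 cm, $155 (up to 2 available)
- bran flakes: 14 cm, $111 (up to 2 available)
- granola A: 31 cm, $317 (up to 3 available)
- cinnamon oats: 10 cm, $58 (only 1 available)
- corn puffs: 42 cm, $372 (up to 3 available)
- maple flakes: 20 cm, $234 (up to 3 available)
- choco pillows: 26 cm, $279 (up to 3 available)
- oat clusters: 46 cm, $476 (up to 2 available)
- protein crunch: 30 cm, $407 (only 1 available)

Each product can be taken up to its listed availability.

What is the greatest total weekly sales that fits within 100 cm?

1167

Cinnamon oats + 3×maple flakes + protein crunch uses 100 of the 100 cm and totals 1167.
That's the maximum — no swap from here does better than 1167.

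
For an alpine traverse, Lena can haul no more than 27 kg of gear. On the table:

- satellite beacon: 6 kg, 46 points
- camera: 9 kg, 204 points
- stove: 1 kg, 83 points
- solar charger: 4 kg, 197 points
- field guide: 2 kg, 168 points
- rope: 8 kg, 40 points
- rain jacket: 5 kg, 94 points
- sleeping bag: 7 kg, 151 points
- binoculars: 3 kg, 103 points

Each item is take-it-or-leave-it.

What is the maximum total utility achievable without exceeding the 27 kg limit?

906

Density check — field guide 84.00, stove 83.00, solar charger 49.25 are the best per kg.
Best packing: camera + stove + solar charger + field guide + sleeping bag + binoculars — 26 kg, 906 total.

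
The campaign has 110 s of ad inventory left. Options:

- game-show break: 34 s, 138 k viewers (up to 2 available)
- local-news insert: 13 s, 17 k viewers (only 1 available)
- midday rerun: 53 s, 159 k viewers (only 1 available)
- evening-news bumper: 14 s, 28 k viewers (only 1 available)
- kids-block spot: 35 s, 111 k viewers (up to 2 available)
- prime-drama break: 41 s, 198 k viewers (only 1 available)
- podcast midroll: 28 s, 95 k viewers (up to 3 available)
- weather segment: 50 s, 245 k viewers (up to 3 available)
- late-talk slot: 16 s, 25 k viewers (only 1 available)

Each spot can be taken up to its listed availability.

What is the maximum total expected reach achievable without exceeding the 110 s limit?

490

By expected reach per s: weather segment 4.90, prime-drama break 4.83, game-show break 4.06, podcast midroll 3.39 lead.
The ratio ordering already packs tightly: 2×weather segment, 100 s, 490.
Nothing else within 110 s beats 490.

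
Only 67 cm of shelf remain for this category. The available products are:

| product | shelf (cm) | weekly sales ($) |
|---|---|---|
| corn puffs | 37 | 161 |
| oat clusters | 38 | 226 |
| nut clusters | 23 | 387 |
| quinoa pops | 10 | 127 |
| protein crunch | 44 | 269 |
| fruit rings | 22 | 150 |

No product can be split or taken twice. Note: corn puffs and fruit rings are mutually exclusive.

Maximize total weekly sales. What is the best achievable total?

664

Nut clusters + quinoa pops + fruit rings uses 55 of the 67 cm and totals 664.
That's the maximum — no feasible swap from here does better than 664.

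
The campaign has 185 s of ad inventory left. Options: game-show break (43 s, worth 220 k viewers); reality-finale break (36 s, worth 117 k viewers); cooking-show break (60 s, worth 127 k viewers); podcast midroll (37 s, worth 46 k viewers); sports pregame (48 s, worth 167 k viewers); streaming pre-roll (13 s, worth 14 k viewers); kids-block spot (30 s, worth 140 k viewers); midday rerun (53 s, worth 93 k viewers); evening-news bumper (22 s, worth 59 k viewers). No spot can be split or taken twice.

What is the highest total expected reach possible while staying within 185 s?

703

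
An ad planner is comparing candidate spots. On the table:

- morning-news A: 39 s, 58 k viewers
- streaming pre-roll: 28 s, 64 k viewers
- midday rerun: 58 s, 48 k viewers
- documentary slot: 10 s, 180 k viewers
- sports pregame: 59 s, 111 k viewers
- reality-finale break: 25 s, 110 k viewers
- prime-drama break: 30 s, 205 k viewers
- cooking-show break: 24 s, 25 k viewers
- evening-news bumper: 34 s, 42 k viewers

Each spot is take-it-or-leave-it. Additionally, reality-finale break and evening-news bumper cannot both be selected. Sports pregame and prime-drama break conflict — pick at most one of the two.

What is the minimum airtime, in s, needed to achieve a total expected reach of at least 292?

Need the lightest bundle worth ≥ 292.
Taking documentary slot + prime-drama break gives 385 (≥ 292) for 40 s.
No combination under 40 s hits 292.

40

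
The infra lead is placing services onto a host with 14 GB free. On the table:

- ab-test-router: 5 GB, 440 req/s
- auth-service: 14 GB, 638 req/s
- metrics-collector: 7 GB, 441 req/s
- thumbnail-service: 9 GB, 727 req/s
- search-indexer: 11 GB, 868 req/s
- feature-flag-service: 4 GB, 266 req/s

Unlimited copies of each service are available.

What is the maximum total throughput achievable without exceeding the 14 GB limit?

1167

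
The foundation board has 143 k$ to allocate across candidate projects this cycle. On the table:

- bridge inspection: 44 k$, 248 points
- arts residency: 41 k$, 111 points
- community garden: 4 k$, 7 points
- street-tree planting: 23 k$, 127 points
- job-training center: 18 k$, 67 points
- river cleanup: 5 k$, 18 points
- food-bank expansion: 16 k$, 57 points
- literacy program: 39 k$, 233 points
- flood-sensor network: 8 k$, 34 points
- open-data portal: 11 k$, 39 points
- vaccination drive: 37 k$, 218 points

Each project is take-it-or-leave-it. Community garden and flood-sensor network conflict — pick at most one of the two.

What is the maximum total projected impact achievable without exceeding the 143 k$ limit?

Taking bridge inspection + street-tree planting + literacy program + vaccination drive: 143 k$ used, 826 in projected impact.

826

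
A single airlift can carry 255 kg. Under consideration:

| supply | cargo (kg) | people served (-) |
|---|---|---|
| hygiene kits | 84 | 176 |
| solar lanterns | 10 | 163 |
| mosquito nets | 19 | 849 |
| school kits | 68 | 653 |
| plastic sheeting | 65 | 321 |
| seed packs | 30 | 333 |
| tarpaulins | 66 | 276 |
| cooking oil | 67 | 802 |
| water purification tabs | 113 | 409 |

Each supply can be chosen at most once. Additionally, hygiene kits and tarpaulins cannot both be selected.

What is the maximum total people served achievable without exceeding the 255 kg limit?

2958

The ratio heuristic lands on solar lanterns + mosquito nets + school kits + seed packs + cooking oil (2800) but leaves 61 kg idle.
Replace solar lanterns with plastic sheeting: the trade gains 158 net, giving 2958 at 249 kg.
Next best is mosquito nets + school kits + seed packs + tarpaulins + cooking oil at 2913 (250 kg) — short by 45.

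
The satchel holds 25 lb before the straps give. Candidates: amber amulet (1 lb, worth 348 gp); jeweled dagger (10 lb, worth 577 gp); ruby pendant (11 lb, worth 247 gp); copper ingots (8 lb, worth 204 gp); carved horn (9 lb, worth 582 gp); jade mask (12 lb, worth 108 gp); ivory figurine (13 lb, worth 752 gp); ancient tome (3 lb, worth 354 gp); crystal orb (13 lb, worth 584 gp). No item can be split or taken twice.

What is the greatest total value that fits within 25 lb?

1861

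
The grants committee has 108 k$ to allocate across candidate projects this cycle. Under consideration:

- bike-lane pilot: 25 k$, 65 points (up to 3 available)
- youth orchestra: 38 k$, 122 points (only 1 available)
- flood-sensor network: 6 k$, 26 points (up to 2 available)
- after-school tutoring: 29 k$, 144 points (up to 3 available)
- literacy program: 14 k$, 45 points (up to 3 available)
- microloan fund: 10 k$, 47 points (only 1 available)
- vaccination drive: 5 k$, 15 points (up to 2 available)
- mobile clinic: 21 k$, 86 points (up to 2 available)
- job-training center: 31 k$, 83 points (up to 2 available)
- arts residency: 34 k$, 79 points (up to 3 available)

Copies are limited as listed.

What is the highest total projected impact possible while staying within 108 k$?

Taking flood-sensor network + 3×after-school tutoring + microloan fund + vaccination drive: 108 k$ used, 520 in projected impact.
No other feasible combination exceeds 520.

520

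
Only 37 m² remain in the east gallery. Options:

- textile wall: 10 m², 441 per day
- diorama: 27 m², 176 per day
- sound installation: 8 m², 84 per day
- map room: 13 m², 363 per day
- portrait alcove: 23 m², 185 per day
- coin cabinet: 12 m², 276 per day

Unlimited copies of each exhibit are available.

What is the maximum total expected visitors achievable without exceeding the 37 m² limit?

Ranking by ratio (expected visitors/m²): textile wall 44.10, map room 27.92, coin cabinet 23.00, sound installation 10.50.
Best packing: 3×textile wall — 30 m², 1323 total.
The spare 7 m² is too small for any remaining exhibit, and no exchange beats 1323.

1323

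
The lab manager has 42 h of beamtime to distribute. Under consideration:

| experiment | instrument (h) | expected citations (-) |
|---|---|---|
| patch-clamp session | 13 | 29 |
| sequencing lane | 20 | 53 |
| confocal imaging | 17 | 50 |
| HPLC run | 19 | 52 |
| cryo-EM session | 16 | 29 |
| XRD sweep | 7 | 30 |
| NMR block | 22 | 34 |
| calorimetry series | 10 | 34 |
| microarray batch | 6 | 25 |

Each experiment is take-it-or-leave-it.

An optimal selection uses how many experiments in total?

The maximum expected citations within 42 h is 141.
For example HPLC run + XRD sweep + calorimetry series + microarray batch achieves it, using 42 h.
Every optimal selection uses 4 experiments.

4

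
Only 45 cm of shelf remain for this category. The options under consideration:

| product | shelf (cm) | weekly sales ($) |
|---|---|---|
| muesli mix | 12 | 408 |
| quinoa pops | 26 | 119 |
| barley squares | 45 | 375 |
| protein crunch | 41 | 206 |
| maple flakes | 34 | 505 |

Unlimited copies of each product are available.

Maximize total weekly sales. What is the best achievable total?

1224

The ratio ordering already packs tightly: 3×muesli mix, 36 cm, 1224.
No other feasible combination exceeds 1224.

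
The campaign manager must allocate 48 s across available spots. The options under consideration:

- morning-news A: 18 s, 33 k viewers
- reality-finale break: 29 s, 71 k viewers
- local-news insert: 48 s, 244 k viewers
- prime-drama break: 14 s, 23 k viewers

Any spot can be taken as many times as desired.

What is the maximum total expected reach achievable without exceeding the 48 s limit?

244

Taking local-news insert: 48 s used, 244 in expected reach.
No other feasible combination exceeds 244.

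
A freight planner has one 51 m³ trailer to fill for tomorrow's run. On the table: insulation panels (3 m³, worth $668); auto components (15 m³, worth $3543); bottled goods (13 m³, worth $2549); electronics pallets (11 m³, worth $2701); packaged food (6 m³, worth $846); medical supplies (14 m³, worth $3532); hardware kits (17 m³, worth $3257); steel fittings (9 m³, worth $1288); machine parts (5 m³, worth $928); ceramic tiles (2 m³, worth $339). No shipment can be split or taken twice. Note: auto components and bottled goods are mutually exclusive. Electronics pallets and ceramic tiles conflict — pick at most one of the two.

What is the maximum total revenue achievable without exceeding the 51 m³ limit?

Auto components + electronics pallets + packaged food + medical supplies + machine parts uses 51 of the 51 m³ and totals 11550.
That's the maximum — no feasible swap from here does better than 11550.

11550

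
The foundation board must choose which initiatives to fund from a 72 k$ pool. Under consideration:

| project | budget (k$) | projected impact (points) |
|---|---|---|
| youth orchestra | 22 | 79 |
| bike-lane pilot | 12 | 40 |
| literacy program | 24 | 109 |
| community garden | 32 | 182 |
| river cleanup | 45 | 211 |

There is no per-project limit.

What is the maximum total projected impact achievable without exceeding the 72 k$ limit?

2×community garden uses 64 of the 72 k$ and totals 364.
Every other selection either busts 72 k$ or fails to beat 364.

364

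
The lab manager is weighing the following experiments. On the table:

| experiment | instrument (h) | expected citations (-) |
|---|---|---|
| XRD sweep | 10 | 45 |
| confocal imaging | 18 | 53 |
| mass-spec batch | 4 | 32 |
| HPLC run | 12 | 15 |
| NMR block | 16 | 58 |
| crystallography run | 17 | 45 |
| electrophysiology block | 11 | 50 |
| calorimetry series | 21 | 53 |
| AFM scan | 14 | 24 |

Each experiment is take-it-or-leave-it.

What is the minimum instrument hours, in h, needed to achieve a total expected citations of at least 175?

Look for the lowest-instrument combination reaching 175.
Taking XRD sweep + mass-spec batch + NMR block + electrophysiology block gives 185 (≥ 175) for 41 h.
Below 41 h the best achievable stays under 175.

41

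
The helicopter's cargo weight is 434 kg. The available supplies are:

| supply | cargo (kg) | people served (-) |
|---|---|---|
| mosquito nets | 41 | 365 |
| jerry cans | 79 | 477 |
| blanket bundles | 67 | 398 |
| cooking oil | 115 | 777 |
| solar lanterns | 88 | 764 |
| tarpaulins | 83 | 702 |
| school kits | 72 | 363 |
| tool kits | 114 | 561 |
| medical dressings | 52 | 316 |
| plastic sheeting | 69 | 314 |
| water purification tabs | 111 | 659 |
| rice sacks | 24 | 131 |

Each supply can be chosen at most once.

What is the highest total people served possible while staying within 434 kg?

3216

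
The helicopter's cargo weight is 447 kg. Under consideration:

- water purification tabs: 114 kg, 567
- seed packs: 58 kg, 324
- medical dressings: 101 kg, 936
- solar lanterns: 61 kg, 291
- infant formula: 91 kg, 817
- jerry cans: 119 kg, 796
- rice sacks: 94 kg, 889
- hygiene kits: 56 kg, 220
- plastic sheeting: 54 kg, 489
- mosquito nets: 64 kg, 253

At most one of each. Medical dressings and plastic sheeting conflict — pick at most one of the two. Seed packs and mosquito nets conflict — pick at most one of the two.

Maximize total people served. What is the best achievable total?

3438

By people served per kg: rice sacks 9.46, medical dressings 9.27, plastic sheeting 9.06 lead.
Best packing: medical dressings + infant formula + jerry cans + rice sacks — 405 kg, 3438 total.
Every other selection either busts 447 kg or breaks a pairing rule or fails to beat 3438.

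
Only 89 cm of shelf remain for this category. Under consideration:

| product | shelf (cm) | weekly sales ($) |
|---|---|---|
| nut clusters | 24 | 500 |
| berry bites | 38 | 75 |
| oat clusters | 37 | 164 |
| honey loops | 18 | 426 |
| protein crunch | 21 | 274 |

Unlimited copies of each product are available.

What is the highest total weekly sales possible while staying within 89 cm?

1852

A density-first pass picks 4×honey loops — 1704 at 72 cm.
Dropping 2×honey loops frees 36 cm; slotting in 2×nut clusters (48 cm) lifts the total to 1852 at 84 cm.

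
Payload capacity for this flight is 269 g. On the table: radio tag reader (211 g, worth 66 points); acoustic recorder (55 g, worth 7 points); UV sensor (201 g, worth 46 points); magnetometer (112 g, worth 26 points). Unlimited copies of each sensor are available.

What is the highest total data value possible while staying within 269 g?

73

Radio tag reader + acoustic recorder uses 266 of the 269 g and totals 73.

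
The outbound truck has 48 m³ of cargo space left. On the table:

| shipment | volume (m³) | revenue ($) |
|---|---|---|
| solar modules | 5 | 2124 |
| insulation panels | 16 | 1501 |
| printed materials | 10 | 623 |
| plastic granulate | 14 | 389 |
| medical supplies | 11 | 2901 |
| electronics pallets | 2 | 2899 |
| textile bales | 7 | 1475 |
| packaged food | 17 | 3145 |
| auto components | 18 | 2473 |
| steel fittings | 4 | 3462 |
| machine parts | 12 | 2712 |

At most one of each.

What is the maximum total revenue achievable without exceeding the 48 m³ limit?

16006

Greedy by ratio would take solar modules + medical supplies + electronics pallets + textile bales + steel fittings + machine parts: 41 m³ used, total 15573.
Dropping machine parts frees 12 m³; slotting in packaged food (17 m³) lifts the total to 16006 at 46 m³.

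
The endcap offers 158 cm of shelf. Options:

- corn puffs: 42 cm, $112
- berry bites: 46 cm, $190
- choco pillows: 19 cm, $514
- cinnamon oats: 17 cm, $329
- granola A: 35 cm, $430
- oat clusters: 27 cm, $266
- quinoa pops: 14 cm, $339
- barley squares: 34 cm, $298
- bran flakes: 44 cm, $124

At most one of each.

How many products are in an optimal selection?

6

Best achievable weekly sales is 2176.
choco pillows + cinnamon oats + granola A + oat clusters + quinoa pops + barley squares hits 2176 at 146 cm.
All optima have 6 products.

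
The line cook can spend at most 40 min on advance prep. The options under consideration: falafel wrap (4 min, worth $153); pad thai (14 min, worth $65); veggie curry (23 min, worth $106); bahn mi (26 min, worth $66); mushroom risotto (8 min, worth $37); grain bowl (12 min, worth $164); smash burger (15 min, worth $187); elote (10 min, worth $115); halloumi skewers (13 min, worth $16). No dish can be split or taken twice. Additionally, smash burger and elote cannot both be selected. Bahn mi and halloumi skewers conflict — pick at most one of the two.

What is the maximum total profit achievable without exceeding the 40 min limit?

541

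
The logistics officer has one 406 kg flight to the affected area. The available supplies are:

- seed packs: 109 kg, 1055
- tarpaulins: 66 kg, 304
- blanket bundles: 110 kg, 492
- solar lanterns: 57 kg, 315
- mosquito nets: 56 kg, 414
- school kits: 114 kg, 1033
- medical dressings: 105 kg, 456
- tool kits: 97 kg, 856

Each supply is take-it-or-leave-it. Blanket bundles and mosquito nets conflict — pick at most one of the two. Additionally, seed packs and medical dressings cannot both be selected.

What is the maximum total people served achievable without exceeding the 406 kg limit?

3358

Seed packs + mosquito nets + school kits + tool kits uses 376 of the 406 kg and totals 3358.
No other feasible combination exceeds 3358.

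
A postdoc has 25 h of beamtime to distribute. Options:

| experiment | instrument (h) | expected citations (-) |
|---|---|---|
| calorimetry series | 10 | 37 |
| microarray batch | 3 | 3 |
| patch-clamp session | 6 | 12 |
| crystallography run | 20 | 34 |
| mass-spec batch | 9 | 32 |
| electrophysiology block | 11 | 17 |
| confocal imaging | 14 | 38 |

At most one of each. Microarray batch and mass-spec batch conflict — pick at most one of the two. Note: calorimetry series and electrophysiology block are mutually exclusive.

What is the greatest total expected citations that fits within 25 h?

Best packing: calorimetry series + patch-clamp session + mass-spec batch — 25 h, 81 total.
That's the maximum — no feasible swap from here does better than 81.

81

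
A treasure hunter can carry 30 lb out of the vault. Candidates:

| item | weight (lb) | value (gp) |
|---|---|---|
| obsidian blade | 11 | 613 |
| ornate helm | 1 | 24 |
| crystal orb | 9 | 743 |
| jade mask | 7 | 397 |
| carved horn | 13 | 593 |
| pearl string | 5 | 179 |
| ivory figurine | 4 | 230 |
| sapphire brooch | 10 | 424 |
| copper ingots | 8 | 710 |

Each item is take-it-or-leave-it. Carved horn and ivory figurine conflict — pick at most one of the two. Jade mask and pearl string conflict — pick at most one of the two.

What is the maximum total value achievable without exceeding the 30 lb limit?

Ornate helm + crystal orb + jade mask + ivory figurine + copper ingots uses 29 of the 30 lb and totals 2104.
No other feasible combination exceeds 2104.

2104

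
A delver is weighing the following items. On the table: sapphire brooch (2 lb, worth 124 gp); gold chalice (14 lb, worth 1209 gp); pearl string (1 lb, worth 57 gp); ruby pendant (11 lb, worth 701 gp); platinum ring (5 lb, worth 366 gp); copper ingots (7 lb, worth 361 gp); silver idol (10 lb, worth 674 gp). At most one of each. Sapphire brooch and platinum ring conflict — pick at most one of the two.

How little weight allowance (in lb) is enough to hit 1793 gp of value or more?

24

Look for the lowest-weight combination reaching 1793.
Taking gold chalice + silver idol gives 1883 (≥ 1793) for 24 lb.
No combination under 24 lb hits 1793.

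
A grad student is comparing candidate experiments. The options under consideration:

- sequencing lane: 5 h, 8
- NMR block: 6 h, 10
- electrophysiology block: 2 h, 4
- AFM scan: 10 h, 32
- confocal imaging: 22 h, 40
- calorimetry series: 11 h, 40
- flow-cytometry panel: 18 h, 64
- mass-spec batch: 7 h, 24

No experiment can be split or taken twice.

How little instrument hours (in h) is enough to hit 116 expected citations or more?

35

Minimise h subject to total expected citations ≥ 116.
AFM scan + flow-cytometry panel + mass-spec batch: 120 expected citations at 35 h.
Any bundle with less than 35 h falls short of 116.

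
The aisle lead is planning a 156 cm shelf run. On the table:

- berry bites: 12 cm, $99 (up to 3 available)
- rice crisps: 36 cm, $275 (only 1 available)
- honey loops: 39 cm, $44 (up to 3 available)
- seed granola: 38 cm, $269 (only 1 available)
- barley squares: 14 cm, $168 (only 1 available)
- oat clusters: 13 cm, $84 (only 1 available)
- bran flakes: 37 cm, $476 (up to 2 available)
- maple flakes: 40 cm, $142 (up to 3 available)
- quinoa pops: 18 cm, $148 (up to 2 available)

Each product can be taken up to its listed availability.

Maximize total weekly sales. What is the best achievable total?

1649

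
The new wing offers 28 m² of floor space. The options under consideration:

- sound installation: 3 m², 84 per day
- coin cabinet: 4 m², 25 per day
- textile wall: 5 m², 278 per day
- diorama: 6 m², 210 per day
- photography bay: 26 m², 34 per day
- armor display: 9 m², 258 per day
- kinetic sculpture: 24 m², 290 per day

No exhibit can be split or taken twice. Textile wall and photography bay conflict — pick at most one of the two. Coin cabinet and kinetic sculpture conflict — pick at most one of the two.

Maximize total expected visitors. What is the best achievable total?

By expected visitors per m²: textile wall 55.60, diorama 35.00, armor display 28.67 lead.
Best packing: sound installation + coin cabinet + textile wall + diorama + armor display — 27 m², 855 total.

855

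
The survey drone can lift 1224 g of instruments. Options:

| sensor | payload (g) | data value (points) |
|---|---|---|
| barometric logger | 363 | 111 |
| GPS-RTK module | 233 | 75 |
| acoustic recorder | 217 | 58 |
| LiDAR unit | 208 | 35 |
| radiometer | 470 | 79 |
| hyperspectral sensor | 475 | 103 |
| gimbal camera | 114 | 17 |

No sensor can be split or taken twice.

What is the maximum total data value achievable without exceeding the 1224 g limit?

Taking the top-ratio sensors first gives barometric logger + GPS-RTK module + acoustic recorder + LiDAR unit + gimbal camera for 296 (1135 g).
The 425 g tied up in acoustic recorder and LiDAR unit is better spent on hyperspectral sensor — total rises to 306 (1185 g).
The closest alternative, barometric logger + GPS-RTK module + acoustic recorder + LiDAR unit + gimbal camera, reaches only 296.

306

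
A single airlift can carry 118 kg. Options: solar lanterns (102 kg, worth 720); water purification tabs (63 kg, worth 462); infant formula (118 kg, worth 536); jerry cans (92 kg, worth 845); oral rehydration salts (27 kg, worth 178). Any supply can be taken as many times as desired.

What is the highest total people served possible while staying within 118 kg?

Best packing: jerry cans — 92 kg, 845 total.
That's the maximum — no swap from here does better than 845.

845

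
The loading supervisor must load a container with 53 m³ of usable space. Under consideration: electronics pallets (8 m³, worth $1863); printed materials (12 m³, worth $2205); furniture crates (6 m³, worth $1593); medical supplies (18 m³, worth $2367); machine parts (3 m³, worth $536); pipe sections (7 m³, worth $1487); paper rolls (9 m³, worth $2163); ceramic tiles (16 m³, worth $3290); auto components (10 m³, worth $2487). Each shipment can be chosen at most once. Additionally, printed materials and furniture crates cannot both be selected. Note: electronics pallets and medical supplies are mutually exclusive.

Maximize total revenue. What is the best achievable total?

Electronics pallets + furniture crates + machine parts + paper rolls + ceramic tiles + auto components uses 52 of the 53 m³ and totals 11932.

11932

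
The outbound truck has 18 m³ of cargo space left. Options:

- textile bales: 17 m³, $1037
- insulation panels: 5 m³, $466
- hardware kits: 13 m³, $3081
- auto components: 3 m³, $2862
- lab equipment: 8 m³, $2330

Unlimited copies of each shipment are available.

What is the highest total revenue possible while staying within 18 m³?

17172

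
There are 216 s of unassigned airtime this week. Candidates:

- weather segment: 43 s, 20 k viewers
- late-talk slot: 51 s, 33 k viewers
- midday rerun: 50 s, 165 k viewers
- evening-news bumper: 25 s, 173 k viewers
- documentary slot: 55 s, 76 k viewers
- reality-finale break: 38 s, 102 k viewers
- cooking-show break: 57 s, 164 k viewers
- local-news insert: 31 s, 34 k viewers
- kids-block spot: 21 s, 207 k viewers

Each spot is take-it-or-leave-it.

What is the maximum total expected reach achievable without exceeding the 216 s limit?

Midday rerun + evening-news bumper + reality-finale break + cooking-show break + kids-block spot uses 191 of the 216 s and totals 811.
No other feasible combination exceeds 811.

811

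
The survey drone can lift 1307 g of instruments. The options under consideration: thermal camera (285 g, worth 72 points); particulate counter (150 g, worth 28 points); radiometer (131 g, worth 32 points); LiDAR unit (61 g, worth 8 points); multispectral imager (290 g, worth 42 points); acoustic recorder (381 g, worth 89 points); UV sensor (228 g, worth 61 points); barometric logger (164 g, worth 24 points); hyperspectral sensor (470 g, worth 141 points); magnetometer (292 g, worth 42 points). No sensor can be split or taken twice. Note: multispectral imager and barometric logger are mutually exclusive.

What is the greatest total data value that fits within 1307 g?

334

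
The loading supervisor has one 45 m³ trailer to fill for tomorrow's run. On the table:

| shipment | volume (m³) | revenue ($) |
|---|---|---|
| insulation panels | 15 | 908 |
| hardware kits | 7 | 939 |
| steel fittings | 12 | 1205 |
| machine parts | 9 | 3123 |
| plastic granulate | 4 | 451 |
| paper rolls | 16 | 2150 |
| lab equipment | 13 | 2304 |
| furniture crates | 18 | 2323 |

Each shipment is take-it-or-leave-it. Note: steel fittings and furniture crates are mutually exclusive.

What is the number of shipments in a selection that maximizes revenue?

4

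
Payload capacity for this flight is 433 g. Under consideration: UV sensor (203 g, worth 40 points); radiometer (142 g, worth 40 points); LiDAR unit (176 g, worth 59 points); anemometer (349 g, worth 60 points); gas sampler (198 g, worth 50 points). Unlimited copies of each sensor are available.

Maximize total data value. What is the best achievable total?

The ratio heuristic lands on 2×LiDAR unit (118) but leaves 81 g idle.
Replace 2×LiDAR unit with 3×radiometer: the trade gains 2 net, giving 120 at 426 g.
No other feasible combination exceeds 120.

120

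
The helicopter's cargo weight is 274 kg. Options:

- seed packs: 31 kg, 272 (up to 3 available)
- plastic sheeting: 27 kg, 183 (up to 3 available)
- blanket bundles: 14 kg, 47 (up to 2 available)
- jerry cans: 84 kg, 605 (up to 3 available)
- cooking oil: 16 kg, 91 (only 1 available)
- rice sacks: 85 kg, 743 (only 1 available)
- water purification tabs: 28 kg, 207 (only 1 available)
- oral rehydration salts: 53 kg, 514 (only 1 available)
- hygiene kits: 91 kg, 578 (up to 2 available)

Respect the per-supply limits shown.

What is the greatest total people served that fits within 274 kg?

2347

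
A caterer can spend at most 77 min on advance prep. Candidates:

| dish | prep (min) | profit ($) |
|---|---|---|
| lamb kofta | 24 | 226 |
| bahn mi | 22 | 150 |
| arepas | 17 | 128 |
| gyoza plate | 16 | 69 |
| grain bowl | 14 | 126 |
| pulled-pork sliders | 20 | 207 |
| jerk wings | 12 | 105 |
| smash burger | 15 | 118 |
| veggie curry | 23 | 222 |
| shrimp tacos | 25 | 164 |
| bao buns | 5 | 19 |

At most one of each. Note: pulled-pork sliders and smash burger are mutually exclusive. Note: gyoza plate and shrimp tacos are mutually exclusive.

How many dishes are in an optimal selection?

4

The maximum profit within 77 min is 692.
lamb kofta + grain bowl + smash burger + veggie curry hits 692 at 76 min.
Every optimal selection uses 4 dishes.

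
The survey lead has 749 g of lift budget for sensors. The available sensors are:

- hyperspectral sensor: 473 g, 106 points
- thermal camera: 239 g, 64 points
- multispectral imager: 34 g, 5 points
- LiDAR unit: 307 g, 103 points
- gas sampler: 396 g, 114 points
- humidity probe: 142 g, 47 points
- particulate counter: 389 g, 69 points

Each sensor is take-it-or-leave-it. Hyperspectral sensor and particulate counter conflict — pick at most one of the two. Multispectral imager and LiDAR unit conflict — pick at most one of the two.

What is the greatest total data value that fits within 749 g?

217

Best packing: LiDAR unit + gas sampler — 703 g, 217 total.
That's the maximum — no feasible swap from here does better than 217.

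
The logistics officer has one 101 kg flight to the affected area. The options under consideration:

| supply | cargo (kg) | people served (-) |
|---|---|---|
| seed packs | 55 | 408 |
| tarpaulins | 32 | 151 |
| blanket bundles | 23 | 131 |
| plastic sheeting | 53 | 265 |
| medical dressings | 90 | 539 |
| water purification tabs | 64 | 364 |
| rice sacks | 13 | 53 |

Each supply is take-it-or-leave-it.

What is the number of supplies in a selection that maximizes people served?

The maximum people served within 101 kg is 612.
For example seed packs + tarpaulins + rice sacks achieves it, using 100 kg.
Any selection reaching 612 contains exactly 3 supplies.

3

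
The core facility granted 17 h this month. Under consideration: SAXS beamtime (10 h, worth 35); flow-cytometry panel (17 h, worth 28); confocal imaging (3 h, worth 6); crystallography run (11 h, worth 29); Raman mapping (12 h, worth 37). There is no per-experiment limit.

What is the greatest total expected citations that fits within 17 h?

The ratio ordering already packs tightly: SAXS beamtime + 2×confocal imaging, 16 h, 47.
The spare 1 h is too small for any remaining experiment, and no exchange beats 47.

47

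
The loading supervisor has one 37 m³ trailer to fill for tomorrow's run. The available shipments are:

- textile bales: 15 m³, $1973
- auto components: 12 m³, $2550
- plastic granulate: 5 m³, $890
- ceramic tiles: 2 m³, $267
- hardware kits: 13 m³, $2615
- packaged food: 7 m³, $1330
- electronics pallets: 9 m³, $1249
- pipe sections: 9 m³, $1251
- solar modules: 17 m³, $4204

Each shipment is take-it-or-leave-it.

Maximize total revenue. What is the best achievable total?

The ratio heuristic lands on auto components + packaged food + solar modules (8084) but leaves 1 m³ idle.
Replace auto components with hardware kits: the trade gains 65 net, giving 8149 at 37 m³.

8149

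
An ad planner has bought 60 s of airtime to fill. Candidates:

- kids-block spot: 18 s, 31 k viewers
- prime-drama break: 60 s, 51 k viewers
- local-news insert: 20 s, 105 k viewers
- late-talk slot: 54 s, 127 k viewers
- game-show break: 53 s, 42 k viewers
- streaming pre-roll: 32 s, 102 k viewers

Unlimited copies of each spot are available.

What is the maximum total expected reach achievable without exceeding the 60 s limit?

Taking 3×local-news insert: 60 s used, 315 in expected reach.
That's the maximum — no swap from here does better than 315.

315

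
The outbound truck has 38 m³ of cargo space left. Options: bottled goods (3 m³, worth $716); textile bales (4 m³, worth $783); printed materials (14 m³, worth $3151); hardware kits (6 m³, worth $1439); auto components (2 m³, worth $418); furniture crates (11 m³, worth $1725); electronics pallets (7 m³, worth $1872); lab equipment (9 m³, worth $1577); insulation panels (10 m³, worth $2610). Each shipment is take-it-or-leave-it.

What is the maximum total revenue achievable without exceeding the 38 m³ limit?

9132

By revenue per m³: electronics pallets 267.43, insulation panels 261.00, hardware kits 239.83 lead.
The ratio heuristic lands on bottled goods + textile bales + hardware kits + auto components + electronics pallets + insulation panels (7838) but leaves 6 m³ idle.
Dropping hardware kits and auto components frees 8 m³; slotting in printed materials (14 m³) lifts the total to 9132 at 38 m³.
Runner-up printed materials + hardware kits + electronics pallets + insulation panels tops out at 9072.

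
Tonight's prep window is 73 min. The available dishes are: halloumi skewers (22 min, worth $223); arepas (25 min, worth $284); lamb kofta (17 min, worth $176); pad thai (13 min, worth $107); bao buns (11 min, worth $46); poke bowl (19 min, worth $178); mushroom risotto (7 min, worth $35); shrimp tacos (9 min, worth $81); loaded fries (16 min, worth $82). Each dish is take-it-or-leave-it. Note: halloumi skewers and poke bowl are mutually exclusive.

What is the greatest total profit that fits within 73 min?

764

Ranking by ratio (profit/min): arepas 11.36, lamb kofta 10.35, halloumi skewers 10.14, poke bowl 9.37.
Taking halloumi skewers + arepas + lamb kofta + shrimp tacos: 73 min used, 764 in profit.
The closest alternative, arepas + lamb kofta + poke bowl + shrimp tacos, reaches only 719.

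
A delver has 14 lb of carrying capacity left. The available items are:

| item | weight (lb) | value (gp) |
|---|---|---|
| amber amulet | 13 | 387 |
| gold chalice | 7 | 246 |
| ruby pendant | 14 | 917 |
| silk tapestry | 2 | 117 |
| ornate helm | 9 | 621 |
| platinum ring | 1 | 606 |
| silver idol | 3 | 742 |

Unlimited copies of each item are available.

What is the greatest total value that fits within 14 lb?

Best packing: 14×platinum ring — 14 lb, 8484 total.
Nothing else within 14 lb beats 8484.

8484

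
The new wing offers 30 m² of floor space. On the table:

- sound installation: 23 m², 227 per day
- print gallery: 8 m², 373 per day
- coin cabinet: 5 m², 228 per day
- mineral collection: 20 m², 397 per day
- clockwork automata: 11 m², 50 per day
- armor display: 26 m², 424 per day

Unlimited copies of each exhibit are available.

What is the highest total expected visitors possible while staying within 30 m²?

By expected visitors per m²: print gallery 46.62, coin cabinet 45.60, mineral collection 19.85, armor display 16.31 lead.
The ratio heuristic lands on 3×print gallery + coin cabinet (1347) but leaves 1 m² idle.
The 24 m² tied up in 3×print gallery is better spent on 5×coin cabinet — total rises to 1368 (30 m²).

1368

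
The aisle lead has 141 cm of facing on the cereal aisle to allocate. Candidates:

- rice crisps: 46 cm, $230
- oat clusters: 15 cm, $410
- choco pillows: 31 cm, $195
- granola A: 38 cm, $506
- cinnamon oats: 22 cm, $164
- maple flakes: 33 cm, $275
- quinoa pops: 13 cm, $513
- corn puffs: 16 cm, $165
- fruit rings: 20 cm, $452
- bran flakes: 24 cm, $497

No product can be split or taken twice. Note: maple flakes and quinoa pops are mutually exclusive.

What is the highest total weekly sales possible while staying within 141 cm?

Greedy by ratio would take oat clusters + granola A + quinoa pops + corn puffs + fruit rings + bran flakes: 126 cm used, total 2543.
Dropping corn puffs frees 16 cm; slotting in choco pillows (31 cm) lifts the total to 2573 at 141 cm.
Next best is oat clusters + granola A + quinoa pops + corn puffs + fruit rings + bran flakes at 2543 (126 cm) — short by 30.

2573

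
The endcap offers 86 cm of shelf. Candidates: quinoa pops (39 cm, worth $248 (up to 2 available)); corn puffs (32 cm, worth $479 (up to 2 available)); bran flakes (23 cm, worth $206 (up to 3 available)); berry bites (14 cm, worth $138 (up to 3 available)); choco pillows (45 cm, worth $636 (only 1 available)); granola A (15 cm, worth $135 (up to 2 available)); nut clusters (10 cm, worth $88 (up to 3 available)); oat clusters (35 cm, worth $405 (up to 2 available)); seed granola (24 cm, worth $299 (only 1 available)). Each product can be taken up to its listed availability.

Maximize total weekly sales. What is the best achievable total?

1134

Density check — corn puffs 14.97, choco pillows 14.13, seed granola 12.46, oat clusters 11.57 are the best per cm.
A density-first pass picks 2×corn puffs + berry bites — 1096 at 78 cm.
Replace berry bites with 2×nut clusters: the trade gains 38 net, giving 1134 at 84 cm.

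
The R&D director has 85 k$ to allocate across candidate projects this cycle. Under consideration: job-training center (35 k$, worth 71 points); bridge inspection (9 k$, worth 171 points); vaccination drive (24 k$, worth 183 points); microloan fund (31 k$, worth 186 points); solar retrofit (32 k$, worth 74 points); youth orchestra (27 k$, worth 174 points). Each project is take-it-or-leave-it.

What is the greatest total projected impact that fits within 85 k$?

Filling by ratio: bridge inspection + vaccination drive + youth orchestra for 528, with 25 k$ left unused.
Replace bridge inspection with microloan fund: the trade gains 15 net, giving 543 at 82 k$.
The spare 3 k$ is too small for any remaining project, and no exchange beats 543.

543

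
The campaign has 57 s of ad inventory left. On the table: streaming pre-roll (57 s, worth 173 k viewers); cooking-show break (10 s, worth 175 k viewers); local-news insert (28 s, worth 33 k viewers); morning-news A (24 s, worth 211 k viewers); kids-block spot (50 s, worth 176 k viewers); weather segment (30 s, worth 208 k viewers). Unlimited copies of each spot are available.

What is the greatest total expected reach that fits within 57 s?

875

Density check — cooking-show break 17.50, morning-news A 8.79, weather segment 6.93, kids-block spot 3.52 are the best per s.
Taking 5×cooking-show break: 50 s used, 875 in expected reach.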